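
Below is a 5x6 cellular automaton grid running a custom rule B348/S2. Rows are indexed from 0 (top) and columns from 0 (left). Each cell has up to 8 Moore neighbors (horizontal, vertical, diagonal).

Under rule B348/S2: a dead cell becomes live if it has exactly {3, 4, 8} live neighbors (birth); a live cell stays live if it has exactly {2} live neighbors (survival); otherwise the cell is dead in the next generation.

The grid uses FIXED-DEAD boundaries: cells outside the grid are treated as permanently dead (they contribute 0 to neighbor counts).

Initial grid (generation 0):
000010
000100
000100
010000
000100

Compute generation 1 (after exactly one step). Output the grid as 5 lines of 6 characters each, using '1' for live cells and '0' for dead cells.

Simulating step by step:
Generation 0 (given above): 5 live cells
Generation 1: 4 live cells
(generation 1 grid is the final answer)

Answer: 000000
000110
001000
001000
000000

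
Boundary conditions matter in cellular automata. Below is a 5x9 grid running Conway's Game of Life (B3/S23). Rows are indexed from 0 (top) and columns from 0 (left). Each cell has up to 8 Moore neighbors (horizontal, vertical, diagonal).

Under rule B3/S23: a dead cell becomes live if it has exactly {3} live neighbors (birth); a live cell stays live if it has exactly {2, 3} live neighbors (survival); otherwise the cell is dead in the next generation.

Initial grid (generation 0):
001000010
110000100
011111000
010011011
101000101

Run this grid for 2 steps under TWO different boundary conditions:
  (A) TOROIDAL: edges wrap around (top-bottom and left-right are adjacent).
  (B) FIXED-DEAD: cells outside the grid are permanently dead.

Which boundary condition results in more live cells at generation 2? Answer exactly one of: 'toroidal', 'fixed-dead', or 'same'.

Under TOROIDAL boundary, generation 2:
001000011
000111000
100011000
101110000
011101000
Population = 17

Under FIXED-DEAD boundary, generation 2:
000001000
000011100
000011011
000000001
000000101
Population = 11

Comparison: toroidal=17, fixed-dead=11 -> toroidal

Answer: toroidal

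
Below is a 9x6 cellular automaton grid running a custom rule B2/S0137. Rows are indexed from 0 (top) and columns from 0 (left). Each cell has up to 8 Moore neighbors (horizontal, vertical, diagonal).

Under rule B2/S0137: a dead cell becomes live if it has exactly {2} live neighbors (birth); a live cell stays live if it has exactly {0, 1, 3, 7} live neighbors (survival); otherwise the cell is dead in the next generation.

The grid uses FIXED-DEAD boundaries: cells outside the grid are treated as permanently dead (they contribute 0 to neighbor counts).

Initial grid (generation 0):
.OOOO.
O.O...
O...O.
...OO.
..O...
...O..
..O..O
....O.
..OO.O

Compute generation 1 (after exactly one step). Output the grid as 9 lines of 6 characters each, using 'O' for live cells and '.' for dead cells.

Answer: OOOOO.
..O..O
O.O..O
.OOO.O
......
.O..O.
..O..O
.O..O.
..O..O

Derivation:
Simulating step by step:
Generation 0 (given above): 18 live cells
Generation 1: 22 live cells
(generation 1 grid is the final answer)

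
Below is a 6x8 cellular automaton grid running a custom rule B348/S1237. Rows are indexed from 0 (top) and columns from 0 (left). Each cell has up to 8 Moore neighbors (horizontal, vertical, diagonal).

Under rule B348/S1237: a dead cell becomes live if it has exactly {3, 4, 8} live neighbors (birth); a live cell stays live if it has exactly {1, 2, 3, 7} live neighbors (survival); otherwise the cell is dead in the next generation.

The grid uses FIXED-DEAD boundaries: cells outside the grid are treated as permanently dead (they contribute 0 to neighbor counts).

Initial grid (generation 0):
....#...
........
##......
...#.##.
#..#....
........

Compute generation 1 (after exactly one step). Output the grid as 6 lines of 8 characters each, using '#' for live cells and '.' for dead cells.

Simulating step by step:
Generation 0 (given above): 8 live cells
Generation 1: 11 live cells
(generation 1 grid is the final answer)

Answer: ........
........
##......
#######.
...##...
........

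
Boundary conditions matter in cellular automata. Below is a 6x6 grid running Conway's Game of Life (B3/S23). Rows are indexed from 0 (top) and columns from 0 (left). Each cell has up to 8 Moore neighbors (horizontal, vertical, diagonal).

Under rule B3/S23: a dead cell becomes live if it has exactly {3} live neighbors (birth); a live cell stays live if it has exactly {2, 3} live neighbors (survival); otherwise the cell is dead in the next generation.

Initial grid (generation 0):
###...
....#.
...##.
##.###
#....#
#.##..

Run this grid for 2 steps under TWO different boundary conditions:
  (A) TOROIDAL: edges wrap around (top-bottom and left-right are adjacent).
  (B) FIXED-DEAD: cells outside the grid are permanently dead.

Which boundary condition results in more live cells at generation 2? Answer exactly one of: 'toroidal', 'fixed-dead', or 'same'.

Under TOROIDAL boundary, generation 2:
#....#
..#.#.
#...##
.###..
.#....
.###..
Population = 14

Under FIXED-DEAD boundary, generation 2:
.##...
.###..
#...#.
#.###.
#...#.
......
Population = 13

Comparison: toroidal=14, fixed-dead=13 -> toroidal

Answer: toroidal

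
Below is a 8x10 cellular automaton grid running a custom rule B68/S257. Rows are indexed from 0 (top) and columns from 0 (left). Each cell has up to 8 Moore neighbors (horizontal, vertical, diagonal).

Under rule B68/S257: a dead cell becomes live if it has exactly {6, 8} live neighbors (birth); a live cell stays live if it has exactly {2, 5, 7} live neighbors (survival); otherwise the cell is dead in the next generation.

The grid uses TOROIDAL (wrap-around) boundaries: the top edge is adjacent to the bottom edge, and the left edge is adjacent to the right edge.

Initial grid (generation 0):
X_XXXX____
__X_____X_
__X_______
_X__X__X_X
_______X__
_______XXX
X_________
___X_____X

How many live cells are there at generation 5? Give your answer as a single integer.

Simulating step by step:
Generation 0 (given above): 19 live cells
Generation 1: 6 live cells
__________
__________
__X_______
__________
________X_
_______X_X
X_________
_________X
Generation 2: 3 live cells
__________
__________
__________
__________
________X_
_________X
X_________
__________
Generation 3: 1 live cells
__________
__________
__________
__________
__________
_________X
__________
__________
Generation 4: 0 live cells
__________
__________
__________
__________
__________
__________
__________
__________
Generation 5: 0 live cells
__________
__________
__________
__________
__________
__________
__________
__________
Population at generation 5: 0

Answer: 0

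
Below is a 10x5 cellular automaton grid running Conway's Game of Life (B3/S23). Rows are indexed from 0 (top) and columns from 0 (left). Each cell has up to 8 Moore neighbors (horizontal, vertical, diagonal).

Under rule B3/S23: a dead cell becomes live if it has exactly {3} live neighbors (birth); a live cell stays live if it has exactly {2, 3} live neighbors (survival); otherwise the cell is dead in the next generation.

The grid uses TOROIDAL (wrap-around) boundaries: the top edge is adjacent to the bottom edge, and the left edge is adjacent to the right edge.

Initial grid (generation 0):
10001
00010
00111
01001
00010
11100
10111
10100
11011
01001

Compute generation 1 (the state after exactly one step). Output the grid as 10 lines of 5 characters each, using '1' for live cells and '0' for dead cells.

Simulating step by step:
Generation 0 (given above): 24 live cells
Generation 1: 16 live cells
(generation 1 grid is the final answer)

Answer: 10011
10100
10101
10001
00011
10000
00000
00000
00010
01100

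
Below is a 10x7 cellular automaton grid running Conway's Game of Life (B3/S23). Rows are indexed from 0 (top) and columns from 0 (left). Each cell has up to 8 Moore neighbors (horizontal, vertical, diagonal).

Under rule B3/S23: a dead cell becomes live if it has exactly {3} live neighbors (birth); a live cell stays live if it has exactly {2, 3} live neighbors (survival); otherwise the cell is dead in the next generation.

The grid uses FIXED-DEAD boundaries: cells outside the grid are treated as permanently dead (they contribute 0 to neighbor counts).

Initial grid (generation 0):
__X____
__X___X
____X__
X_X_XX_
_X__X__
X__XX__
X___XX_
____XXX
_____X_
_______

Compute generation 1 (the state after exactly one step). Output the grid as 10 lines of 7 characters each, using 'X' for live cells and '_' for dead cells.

Answer: _______
___X___
_X__X__
_X__XX_
XXX____
XX_X___
______X
______X
____XXX
_______

Derivation:
Simulating step by step:
Generation 0 (given above): 20 live cells
Generation 1: 17 live cells
(generation 1 grid is the final answer)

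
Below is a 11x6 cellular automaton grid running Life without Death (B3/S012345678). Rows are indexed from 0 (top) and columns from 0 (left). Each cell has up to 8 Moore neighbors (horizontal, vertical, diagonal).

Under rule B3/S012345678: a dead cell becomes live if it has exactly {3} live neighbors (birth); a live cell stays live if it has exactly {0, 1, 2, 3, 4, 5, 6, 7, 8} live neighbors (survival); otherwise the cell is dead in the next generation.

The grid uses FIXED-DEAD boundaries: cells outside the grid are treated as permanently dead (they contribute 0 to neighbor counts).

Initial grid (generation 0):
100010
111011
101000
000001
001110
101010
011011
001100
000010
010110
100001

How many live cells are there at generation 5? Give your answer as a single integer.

Answer: 51

Derivation:
Simulating step by step:
Generation 0 (given above): 28 live cells
Generation 1: 42 live cells
100111
111011
101111
011011
011111
101010
011011
011101
000010
010111
100011
Generation 2: 48 live cells
101111
111011
101111
111011
111111
101010
111011
011101
010010
010111
100111
Generation 3: 51 live cells
101111
111011
101111
111011
111111
101010
111011
011101
110010
110111
101111
Generation 4: 51 live cells
101111
111011
101111
111011
111111
101010
111011
011101
110010
110111
101111
Generation 5: 51 live cells
101111
111011
101111
111011
111111
101010
111011
011101
110010
110111
101111
Population at generation 5: 51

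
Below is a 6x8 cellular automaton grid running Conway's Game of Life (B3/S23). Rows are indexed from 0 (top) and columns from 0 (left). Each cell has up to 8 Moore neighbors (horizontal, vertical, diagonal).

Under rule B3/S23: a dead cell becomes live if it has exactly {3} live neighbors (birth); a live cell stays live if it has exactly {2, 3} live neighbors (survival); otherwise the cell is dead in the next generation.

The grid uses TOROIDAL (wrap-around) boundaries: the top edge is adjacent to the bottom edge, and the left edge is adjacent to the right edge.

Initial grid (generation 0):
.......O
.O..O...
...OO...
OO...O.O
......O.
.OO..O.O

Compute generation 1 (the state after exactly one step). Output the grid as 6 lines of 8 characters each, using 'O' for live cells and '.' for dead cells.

Answer: .OO...O.
...OO...
.OOOOO..
O...OOOO
..O..O..
O......O

Derivation:
Simulating step by step:
Generation 0 (given above): 14 live cells
Generation 1: 19 live cells
(generation 1 grid is the final answer)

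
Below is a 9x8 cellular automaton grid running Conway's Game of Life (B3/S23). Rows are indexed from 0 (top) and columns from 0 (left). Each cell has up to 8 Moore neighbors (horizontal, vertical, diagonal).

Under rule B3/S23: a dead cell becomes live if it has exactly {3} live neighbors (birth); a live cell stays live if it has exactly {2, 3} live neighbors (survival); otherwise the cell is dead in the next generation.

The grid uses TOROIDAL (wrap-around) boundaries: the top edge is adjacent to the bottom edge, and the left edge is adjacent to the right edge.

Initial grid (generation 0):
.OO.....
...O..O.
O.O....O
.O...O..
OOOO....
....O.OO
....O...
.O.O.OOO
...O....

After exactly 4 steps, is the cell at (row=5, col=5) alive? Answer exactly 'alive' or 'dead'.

Simulating step by step:
Generation 0 (given above): 23 live cells
Generation 1: 38 live cells
..OO....
O..O...O
OOO...OO
...O...O
OOOOOOOO
OOO.OO.O
O..OO...
..OO.OO.
OO.OO.O.
Generation 2: 12 live cells
........
...O..O.
.OOO..O.
........
........
........
O.......
O.....O.
.O....OO
Generation 3: 13 live cells
......OO
...O....
..OO....
..O.....
........
........
.......O
OO....O.
O.....OO
Generation 4: 14 live cells
O.....O.
..OO....
..OO....
..OO....
........
........
O......O
.O....O.
.O...O..

Cell (5,5) at generation 4: 0 -> dead

Answer: dead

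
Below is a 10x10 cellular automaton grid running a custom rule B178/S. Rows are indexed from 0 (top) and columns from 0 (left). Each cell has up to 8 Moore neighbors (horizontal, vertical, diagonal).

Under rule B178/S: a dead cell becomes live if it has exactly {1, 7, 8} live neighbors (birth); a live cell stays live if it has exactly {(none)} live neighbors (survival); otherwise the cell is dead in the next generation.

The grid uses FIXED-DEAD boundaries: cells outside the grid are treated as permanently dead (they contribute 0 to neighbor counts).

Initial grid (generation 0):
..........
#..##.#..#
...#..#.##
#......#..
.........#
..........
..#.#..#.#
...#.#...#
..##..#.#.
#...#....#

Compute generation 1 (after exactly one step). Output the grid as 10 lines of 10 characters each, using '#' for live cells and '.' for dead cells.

Simulating step by step:
Generation 0 (given above): 26 live cells
Generation 1: 26 live cells
(generation 1 grid is the final answer)

Answer: ###...####
.#........
..........
.#####....
##....##..
.##.####..
.#........
..........
#.........
......#...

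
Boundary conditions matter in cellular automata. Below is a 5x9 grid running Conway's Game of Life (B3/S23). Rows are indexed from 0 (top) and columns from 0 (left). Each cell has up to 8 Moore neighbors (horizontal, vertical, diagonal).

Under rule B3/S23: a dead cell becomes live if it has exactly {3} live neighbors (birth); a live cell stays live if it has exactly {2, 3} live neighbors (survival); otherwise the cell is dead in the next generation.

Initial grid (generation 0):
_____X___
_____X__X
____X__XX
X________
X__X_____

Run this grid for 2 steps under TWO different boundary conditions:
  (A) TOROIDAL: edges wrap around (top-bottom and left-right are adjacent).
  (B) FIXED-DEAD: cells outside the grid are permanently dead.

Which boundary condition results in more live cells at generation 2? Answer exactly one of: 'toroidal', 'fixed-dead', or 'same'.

Answer: toroidal

Derivation:
Under TOROIDAL boundary, generation 2:
____X_XX_
X___XXX__
X____X___
X________
_________
Population = 10

Under FIXED-DEAD boundary, generation 2:
_____XXX_
_____XX_X
_____X__X
_________
_________
Population = 8

Comparison: toroidal=10, fixed-dead=8 -> toroidal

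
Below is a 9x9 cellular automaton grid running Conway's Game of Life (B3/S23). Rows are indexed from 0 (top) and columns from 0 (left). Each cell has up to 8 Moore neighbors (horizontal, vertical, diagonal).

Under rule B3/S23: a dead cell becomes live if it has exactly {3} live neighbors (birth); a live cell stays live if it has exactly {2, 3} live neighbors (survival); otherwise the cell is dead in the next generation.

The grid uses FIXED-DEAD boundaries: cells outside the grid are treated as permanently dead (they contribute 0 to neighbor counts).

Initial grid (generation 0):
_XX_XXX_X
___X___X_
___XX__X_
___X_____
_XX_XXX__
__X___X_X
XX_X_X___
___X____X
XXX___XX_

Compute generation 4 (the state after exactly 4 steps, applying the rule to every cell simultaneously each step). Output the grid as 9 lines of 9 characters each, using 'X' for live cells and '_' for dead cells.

Answer: ____XXX__
_____XX__
______X__
_X____XX_
X__X__XX_
____X__X_
X___X__X_
_X___X__X
__XX_____

Derivation:
Simulating step by step:
Generation 0 (given above): 31 live cells
Generation 1: 32 live cells
__XXXXXX_
_______XX
__XXX____
______X__
_XX_XXXX_
X_____XX_
_X_XX__X_
___XX_XX_
_XX____X_
Generation 2: 30 live cells
___XXXXXX
_______XX
___X___X_
_X____XX_
_X_______
X_______X
__XXX___X
_X__XXXXX
__XX__XX_
Generation 3: 27 live cells
____XXX_X
___X_X___
_________
__X___XX_
XX_____X_
_XXX_____
_XXXX_X_X
_X______X
__XXX___X
Generation 4: 23 live cells
(generation 4 grid is the final answer)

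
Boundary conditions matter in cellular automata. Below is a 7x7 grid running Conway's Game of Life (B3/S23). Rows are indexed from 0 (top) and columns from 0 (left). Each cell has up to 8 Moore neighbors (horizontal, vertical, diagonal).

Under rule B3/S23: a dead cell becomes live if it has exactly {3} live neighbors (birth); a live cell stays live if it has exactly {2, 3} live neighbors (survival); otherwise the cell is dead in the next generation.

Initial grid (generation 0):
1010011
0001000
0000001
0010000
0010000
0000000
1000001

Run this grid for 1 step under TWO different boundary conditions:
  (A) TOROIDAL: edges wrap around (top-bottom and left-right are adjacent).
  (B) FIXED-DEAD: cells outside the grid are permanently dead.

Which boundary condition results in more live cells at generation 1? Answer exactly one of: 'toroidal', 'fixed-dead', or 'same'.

Answer: toroidal

Derivation:
Under TOROIDAL boundary, generation 1:
1100010
1000010
0000000
0000000
0000000
0000000
1100010
Population = 8

Under FIXED-DEAD boundary, generation 1:
0000000
0000011
0000000
0000000
0000000
0000000
0000000
Population = 2

Comparison: toroidal=8, fixed-dead=2 -> toroidal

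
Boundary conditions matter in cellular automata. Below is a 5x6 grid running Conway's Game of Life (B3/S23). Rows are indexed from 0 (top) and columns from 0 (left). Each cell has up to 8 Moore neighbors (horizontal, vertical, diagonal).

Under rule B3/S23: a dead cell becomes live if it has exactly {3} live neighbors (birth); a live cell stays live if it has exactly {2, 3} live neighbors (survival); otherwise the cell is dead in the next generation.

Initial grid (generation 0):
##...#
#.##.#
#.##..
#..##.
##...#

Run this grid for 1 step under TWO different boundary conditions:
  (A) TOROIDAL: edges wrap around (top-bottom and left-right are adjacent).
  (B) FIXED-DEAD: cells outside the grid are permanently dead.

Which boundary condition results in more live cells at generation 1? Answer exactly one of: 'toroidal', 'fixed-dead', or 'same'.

Under TOROIDAL boundary, generation 1:
......
...#..
#.....
...##.
..#...
Population = 5

Under FIXED-DEAD boundary, generation 1:
###.#.
#..#..
#.....
#..##.
##..#.
Population = 13

Comparison: toroidal=5, fixed-dead=13 -> fixed-dead

Answer: fixed-dead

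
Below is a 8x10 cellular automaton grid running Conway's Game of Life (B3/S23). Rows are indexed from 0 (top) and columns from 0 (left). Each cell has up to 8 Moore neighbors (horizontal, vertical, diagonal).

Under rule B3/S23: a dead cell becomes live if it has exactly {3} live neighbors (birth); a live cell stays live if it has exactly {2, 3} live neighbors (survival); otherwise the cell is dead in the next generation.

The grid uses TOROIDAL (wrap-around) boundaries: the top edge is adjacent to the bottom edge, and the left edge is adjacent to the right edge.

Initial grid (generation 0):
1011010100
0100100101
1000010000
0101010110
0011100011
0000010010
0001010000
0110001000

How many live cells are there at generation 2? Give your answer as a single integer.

Answer: 17

Derivation:
Simulating step by step:
Generation 0 (given above): 28 live cells
Generation 1: 42 live cells
1001110110
0111110011
1110010101
1101011110
0011011001
0010010011
0010111000
0100011000
Generation 2: 17 live cells
1000000110
0000000000
0000000000
0001000000
0001000000
0110000111
0111100100
0110000000
Population at generation 2: 17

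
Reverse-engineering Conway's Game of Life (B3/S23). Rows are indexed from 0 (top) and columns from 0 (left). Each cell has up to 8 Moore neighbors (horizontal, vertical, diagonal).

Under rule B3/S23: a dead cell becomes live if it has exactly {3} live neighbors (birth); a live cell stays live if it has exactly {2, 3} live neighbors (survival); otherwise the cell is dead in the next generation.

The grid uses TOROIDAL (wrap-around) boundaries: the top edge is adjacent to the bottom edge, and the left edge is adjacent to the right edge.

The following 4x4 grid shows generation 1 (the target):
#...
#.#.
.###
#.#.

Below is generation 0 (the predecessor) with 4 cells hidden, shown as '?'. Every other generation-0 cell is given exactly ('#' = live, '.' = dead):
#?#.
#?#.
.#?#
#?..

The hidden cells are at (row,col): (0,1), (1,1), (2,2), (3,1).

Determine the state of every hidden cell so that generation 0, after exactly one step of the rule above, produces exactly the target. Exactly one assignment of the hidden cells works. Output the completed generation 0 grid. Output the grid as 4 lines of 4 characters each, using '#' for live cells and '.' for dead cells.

Hidden generation-0 cells (in order): (0,1), (1,1), (2,2), (3,1).
A hidden cell only influences target cells in its own 3x3 neighborhood. Try each of the 2^4 = 16 assignments, step the completed generation 0 forward once under B3/S23, and compare with the target:
  (0,1)=. (1,1)=. (2,2)=. (3,1)=. -> step reproduces the target at every cell -> ACCEPT
  (0,1)=. (1,1)=. (2,2)=. (3,1)=# -> step gives (0,2)='#' but target has '.' -> reject
  (0,1)=. (1,1)=. (2,2)=# (3,1)=. -> step gives (1,2)='.' but target has '#' -> reject
  (0,1)=. (1,1)=. (2,2)=# (3,1)=# -> step gives (0,2)='#' but target has '.' -> reject
  (0,1)=. (1,1)=# (2,2)=. (3,1)=. -> step gives (0,2)='#' but target has '.' -> reject
  (0,1)=. (1,1)=# (2,2)=. (3,1)=# -> step gives (0,0)='.' but target has '#' -> reject
  (0,1)=. (1,1)=# (2,2)=# (3,1)=. -> step gives (0,2)='#' but target has '.' -> reject
  (0,1)=. (1,1)=# (2,2)=# (3,1)=# -> step gives (0,0)='.' but target has '#' -> reject
  (0,1)=# (1,1)=. (2,2)=. (3,1)=. -> step gives (0,2)='#' but target has '.' -> reject
  (0,1)=# (1,1)=. (2,2)=. (3,1)=# -> step gives (0,0)='.' but target has '#' -> reject
  (0,1)=# (1,1)=. (2,2)=# (3,1)=. -> step gives (0,2)='#' but target has '.' -> reject
  (0,1)=# (1,1)=. (2,2)=# (3,1)=# -> step gives (0,0)='.' but target has '#' -> reject
  (0,1)=# (1,1)=# (2,2)=. (3,1)=. -> step gives (0,0)='.' but target has '#' -> reject
  (0,1)=# (1,1)=# (2,2)=. (3,1)=# -> step gives (0,0)='.' but target has '#' -> reject
  (0,1)=# (1,1)=# (2,2)=# (3,1)=. -> step gives (0,0)='.' but target has '#' -> reject
  (0,1)=# (1,1)=# (2,2)=# (3,1)=# -> step gives (0,0)='.' but target has '#' -> reject
Unique solution: (0,1)=dead, (1,1)=dead, (2,2)=dead, (3,1)=dead.
Check: live-neighbor counts of every cell in the completed generation 0:
2515
3535
4333
3434
Applying B3/S23 to generation 0 with these counts gives:
#...
#.#.
.###
#.#.
which matches the target exactly.

Answer: #.#.
#.#.
.#.#
#...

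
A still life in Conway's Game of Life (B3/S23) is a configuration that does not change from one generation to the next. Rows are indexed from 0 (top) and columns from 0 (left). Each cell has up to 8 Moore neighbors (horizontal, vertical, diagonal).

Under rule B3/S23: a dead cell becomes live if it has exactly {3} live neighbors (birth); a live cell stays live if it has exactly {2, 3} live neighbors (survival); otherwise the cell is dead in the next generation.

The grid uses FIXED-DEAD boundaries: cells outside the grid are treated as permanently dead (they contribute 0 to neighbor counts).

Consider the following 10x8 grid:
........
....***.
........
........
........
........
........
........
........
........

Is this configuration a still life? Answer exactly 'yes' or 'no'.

Compute generation 1 and compare to generation 0 (given above):
Generation 1:
.....*..
.....*..
.....*..
........
........
........
........
........
........
........
Cell (0,5) differs: gen0=0 vs gen1=1 -> NOT a still life.

Answer: no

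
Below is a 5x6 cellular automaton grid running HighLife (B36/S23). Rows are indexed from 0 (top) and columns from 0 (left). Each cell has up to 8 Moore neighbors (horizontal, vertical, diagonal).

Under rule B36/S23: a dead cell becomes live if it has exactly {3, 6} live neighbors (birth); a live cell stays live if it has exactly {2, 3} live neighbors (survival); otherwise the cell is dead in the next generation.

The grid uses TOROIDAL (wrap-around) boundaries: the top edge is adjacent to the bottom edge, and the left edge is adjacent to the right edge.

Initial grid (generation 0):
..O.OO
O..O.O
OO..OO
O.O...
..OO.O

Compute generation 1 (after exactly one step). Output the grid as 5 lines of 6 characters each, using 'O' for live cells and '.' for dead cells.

Answer: .OO...
..OOO.
..OOO.
..O...
O.O..O

Derivation:
Simulating step by step:
Generation 0 (given above): 15 live cells
Generation 1: 12 live cells
(generation 1 grid is the final answer)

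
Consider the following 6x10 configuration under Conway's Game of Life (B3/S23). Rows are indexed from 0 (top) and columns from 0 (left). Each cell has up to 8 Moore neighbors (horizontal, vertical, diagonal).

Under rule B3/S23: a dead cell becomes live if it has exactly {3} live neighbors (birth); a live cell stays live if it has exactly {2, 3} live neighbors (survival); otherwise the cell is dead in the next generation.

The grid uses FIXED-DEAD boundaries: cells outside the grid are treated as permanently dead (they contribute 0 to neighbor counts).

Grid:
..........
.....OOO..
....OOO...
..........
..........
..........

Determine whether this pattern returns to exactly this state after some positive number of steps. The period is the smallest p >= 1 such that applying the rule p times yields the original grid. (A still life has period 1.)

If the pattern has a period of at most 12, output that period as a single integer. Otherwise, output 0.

Answer: 2

Derivation:
Simulating and comparing each generation to the original:
Gen 0 (original, given above): 6 live cells
Gen 1: 6 live cells, differs from original
Gen 2: 6 live cells, MATCHES original -> period = 2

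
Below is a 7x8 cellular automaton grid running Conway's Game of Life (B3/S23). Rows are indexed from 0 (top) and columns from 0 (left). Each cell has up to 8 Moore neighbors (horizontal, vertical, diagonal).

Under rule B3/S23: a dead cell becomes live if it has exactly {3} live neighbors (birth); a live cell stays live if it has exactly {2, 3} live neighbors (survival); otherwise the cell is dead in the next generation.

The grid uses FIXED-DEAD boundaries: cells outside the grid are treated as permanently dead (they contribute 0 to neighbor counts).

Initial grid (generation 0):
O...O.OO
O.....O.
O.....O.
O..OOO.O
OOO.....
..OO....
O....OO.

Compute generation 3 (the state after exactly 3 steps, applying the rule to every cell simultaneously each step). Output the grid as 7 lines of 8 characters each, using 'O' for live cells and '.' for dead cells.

Simulating step by step:
Generation 0 (given above): 21 live cells
Generation 1: 21 live cells
.....OOO
OO....O.
OO..O.OO
O.OOOOO.
O.......
O.OO....
........
Generation 2: 16 live cells
.....OOO
OO......
....O..O
O.OOO.OO
O....O..
.O......
........
Generation 3: 20 live cells
(generation 3 grid is the final answer)

Answer: ......O.
.....O.O
O.O.OOOO
.O.OO.OO
O.OOOOO.
........
........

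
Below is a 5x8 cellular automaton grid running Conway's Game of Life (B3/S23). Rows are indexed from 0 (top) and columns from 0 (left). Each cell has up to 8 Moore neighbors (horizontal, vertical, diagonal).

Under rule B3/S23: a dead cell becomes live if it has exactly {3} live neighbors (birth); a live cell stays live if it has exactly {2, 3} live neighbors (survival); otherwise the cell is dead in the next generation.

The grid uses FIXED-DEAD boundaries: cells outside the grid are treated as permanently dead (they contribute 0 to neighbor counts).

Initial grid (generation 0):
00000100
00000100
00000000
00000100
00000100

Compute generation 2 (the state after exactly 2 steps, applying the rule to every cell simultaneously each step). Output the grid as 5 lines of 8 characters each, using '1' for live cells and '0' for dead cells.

Simulating step by step:
Generation 0 (given above): 4 live cells
Generation 1: 0 live cells
00000000
00000000
00000000
00000000
00000000
Generation 2: 0 live cells
(generation 2 grid is the final answer)

Answer: 00000000
00000000
00000000
00000000
00000000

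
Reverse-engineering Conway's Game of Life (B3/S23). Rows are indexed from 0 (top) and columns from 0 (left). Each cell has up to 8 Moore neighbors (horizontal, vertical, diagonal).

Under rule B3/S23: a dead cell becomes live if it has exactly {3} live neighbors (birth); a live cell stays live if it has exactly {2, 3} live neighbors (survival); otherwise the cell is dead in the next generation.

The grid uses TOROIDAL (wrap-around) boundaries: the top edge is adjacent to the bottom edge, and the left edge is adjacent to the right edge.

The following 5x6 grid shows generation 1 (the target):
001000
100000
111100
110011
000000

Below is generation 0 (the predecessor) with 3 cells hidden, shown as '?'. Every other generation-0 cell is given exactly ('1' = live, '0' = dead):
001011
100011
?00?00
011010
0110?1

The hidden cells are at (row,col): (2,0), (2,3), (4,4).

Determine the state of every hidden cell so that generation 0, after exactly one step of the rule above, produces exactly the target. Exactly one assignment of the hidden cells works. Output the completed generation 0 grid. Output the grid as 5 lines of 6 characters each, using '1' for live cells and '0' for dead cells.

Answer: 001011
100011
000100
011010
011011

Derivation:
Hidden generation-0 cells (in order): (2,0), (2,3), (4,4).
A hidden cell only influences target cells in its own 3x3 neighborhood. Try each of the 2^3 = 8 assignments, step the completed generation 0 forward once under B3/S23, and compare with the target:
  (2,0)=0 (2,3)=0 (4,4)=0 -> step gives (1,3)='1' but target has '0' -> reject
  (2,0)=0 (2,3)=0 (4,4)=1 -> step gives (1,3)='1' but target has '0' -> reject
  (2,0)=0 (2,3)=1 (4,4)=0 -> step gives (3,5)='0' but target has '1' -> reject
  (2,0)=0 (2,3)=1 (4,4)=1 -> step reproduces the target at every cell -> ACCEPT
  (2,0)=1 (2,3)=0 (4,4)=0 -> step gives (1,1)='1' but target has '0' -> reject
  (2,0)=1 (2,3)=0 (4,4)=1 -> step gives (1,1)='1' but target has '0' -> reject
  (2,0)=1 (2,3)=1 (4,4)=0 -> step gives (1,1)='1' but target has '0' -> reject
  (2,0)=1 (2,3)=1 (4,4)=1 -> step gives (1,1)='1' but target has '0' -> reject
Unique solution: (2,0)=dead, (2,3)=live, (4,4)=live.
Check: live-neighbor counts of every cell in the completed generation 0:
542556
222444
333344
334533
444644
Applying B3/S23 to generation 0 with these counts gives:
001000
100000
111100
110011
000000
which matches the target exactly.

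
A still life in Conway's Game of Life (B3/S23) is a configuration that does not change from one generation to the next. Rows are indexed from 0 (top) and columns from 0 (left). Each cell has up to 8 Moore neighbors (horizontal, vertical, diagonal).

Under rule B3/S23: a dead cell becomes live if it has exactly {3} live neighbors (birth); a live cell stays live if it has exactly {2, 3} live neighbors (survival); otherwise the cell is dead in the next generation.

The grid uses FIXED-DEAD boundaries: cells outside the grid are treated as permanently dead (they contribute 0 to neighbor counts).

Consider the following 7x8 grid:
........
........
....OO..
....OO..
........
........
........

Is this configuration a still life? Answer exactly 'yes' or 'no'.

Compute generation 1 and compare to generation 0 (given above):
Generation 1:
........
........
....OO..
....OO..
........
........
........
The grids are IDENTICAL -> still life.

Answer: yes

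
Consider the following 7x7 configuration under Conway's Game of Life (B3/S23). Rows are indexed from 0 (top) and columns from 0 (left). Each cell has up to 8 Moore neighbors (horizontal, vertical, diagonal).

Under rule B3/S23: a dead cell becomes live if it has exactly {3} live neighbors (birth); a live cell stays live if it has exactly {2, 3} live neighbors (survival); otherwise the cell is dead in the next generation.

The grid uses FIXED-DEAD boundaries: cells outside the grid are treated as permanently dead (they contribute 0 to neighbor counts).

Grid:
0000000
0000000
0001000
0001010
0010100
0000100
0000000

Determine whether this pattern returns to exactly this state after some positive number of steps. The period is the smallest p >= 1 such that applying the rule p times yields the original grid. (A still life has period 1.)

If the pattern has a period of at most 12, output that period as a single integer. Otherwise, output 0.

Answer: 2

Derivation:
Simulating and comparing each generation to the original:
Gen 0 (original, given above): 6 live cells
Gen 1: 6 live cells, differs from original
Gen 2: 6 live cells, MATCHES original -> period = 2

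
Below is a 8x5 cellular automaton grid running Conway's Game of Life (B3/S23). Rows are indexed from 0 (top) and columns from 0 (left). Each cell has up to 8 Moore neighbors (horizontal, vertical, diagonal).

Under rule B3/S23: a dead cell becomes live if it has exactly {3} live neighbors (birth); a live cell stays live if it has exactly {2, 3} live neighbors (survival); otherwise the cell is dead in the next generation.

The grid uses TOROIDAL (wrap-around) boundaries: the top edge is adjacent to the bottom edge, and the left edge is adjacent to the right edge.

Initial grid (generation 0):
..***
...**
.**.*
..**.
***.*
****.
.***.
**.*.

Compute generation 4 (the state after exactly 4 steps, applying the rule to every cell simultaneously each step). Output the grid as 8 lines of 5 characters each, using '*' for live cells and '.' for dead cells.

Simulating step by step:
Generation 0 (given above): 24 live cells
Generation 1: 6 live cells
.*...
.*...
**..*
.....
.....
.....
.....
*....
Generation 2: 7 live cells
**...
.**..
**...
*....
.....
.....
.....
.....
Generation 3: 8 live cells
***..
..*..
*.*..
**...
.....
.....
.....
.....
Generation 4: 10 live cells
(generation 4 grid is the final answer)

Answer: .**..
*.**.
*.*..
**...
.....
.....
.....
.*...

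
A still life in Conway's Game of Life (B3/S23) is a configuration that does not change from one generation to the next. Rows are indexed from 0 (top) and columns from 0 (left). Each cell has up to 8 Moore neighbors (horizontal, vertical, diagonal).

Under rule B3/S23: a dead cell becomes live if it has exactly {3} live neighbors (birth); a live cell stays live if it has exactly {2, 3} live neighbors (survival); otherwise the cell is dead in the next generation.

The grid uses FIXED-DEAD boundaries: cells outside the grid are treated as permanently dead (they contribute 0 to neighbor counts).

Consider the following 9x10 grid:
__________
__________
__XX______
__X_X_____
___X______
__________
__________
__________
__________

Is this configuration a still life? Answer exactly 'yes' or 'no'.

Compute generation 1 and compare to generation 0 (given above):
Generation 1:
__________
__________
__XX______
__X_X_____
___X______
__________
__________
__________
__________
The grids are IDENTICAL -> still life.

Answer: yes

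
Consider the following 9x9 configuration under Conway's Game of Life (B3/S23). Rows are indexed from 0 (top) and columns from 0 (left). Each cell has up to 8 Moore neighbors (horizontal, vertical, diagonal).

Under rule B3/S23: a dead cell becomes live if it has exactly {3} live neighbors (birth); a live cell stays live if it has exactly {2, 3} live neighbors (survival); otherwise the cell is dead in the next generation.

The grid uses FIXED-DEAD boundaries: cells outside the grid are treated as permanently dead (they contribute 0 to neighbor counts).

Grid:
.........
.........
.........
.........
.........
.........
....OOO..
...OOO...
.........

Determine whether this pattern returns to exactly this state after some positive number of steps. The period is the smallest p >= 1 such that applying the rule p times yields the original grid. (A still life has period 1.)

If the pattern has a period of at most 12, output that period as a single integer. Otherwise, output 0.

Answer: 2

Derivation:
Simulating and comparing each generation to the original:
Gen 0 (original, given above): 6 live cells
Gen 1: 6 live cells, differs from original
Gen 2: 6 live cells, MATCHES original -> period = 2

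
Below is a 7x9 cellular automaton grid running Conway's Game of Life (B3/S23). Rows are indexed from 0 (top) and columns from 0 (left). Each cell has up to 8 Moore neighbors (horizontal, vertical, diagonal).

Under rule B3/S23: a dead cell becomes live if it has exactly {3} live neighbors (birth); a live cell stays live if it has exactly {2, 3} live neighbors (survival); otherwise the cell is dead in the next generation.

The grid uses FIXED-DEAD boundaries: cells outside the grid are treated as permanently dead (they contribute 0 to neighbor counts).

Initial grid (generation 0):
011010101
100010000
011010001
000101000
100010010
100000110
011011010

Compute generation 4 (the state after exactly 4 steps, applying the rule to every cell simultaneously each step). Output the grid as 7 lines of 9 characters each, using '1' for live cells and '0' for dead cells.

Answer: 000000000
000001100
110001010
101001001
010010011
000001001
000001000

Derivation:
Simulating step by step:
Generation 0 (given above): 24 live cells
Generation 1: 25 live cells
010101000
100010010
011011000
011101000
000011010
100110011
010001010
Generation 2: 18 live cells
000010000
100000100
100001100
010000000
010001011
000100011
000010111
Generation 3: 17 live cells
000000000
000000100
110001100
110001010
001000111
000011000
000000101
Generation 4: 17 live cells
(generation 4 grid is the final answer)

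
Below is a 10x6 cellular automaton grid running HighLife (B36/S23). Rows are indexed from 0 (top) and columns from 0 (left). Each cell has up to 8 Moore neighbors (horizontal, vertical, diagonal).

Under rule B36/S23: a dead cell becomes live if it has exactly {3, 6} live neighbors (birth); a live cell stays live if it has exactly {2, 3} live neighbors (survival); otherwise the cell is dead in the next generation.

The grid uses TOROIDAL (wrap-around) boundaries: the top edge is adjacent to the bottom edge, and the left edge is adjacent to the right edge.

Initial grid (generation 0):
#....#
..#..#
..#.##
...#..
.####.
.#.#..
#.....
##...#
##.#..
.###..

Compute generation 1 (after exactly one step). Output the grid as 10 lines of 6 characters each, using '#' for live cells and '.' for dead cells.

Answer: #..###
.#.#..
..#.##
.#...#
.#..#.
##.##.
..#..#
..#..#
..####
...###

Derivation:
Simulating step by step:
Generation 0 (given above): 24 live cells
Generation 1: 28 live cells
(generation 1 grid is the final answer)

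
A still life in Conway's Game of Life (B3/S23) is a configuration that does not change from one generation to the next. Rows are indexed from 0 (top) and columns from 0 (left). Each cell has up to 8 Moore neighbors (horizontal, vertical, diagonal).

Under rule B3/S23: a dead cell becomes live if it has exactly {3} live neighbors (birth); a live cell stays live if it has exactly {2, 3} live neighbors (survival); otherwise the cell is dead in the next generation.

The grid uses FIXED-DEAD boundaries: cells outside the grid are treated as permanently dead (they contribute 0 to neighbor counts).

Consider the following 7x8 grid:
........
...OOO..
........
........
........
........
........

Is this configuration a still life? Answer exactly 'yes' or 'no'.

Compute generation 1 and compare to generation 0 (given above):
Generation 1:
....O...
....O...
....O...
........
........
........
........
Cell (0,4) differs: gen0=0 vs gen1=1 -> NOT a still life.

Answer: no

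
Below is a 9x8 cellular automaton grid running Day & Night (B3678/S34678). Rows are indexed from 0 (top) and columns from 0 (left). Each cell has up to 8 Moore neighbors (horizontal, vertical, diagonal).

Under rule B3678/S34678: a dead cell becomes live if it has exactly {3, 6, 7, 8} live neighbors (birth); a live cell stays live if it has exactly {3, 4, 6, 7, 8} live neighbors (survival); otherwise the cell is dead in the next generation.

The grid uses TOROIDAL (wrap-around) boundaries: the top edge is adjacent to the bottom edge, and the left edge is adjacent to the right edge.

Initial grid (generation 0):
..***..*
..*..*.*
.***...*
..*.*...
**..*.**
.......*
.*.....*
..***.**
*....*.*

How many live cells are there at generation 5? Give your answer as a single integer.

Simulating step by step:
Generation 0 (given above): 29 live cells
Generation 1: 34 live cells
.*.***.*
...*....
*****.*.
..*..**.
*..*.*.*
**.....*
..**...*
.*...***
**.*.*.*
Generation 2: 34 live cells
...*....
..*.*.**
.****..*
..*..**.
*.*.*..*
.*.**..*
*.*....*
**.*...*
**..****
Generation 3: 41 live cells
.***....
******..
***.*..*
..**.**.
*.*.*..*
**.*..**
*.*.*.**
*...**.*
.*.**.**
Generation 4: 39 live cells
..***.**
.****..*
****...*
.**..**.
*.*.*...
*..**.**
*...*..*
..*.*.**
.*.**.**
Generation 5: 32 live cells
..**..**
*.****.*
.**..*.*
.*..*...
*.*.*...
*..**...
**..*..*
.*..*.*.
...***..
Population at generation 5: 32

Answer: 32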